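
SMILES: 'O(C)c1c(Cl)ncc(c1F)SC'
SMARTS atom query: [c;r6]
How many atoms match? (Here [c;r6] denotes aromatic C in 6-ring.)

5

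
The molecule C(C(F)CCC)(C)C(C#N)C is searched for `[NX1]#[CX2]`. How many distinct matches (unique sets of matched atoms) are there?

[NX1]#[CX2] is the SMARTS for a nitrile: a nitrogen triple-bonded to a two-connected carbon.
Exactly one fragment in the molecule meets all constraints, giving 1 match.

1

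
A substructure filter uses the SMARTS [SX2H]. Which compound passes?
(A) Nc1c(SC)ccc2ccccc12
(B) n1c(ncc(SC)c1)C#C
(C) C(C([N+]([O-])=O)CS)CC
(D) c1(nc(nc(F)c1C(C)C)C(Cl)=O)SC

[SX2H] describes an aliphatic sulfur with two connections, one being H (a thiol).
(A) has a methylthio ether (-SCH3) but the sulfur has H0 (bonded to two carbons), not H1.
(B) has a methylthio ether (-SCH3) but the sulfur has H0 (bonded to two carbons), not H1.
(C) contains a thiol (-SH), which satisfies every atom and bond constraint.
(D) has a methylthio ether (-SCH3) but the sulfur has H0 (bonded to two carbons), not H1.
So the answer is (C).

C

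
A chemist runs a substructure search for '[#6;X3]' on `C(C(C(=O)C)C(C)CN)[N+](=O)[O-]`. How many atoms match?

1

The query [#6;X3] means: any carbon (aromatic or not) with three total connections.
Check the 12 heavy atoms by environment: 6× C (X4) → no; 1× N (X3) → no; 1× C (X3) → match; 2× O (X1) → no; 1× N (charge +1, X3) → no; 1× O (charge -1, X1) → no.
That gives 1 matching atom.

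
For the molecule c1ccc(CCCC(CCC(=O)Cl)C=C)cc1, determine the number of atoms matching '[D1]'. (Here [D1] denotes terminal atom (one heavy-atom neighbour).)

3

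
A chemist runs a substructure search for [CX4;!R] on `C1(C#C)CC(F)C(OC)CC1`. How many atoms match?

1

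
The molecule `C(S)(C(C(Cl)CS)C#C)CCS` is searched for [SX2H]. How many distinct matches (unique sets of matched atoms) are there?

3

[SX2H] is the SMARTS for a thiol: an aliphatic sulfur with two connections, one being H.
The molecule carries 3 separate instances of a thiol (-SH) meeting every constraint; each maps to a distinct set of atoms, giving 3 matches.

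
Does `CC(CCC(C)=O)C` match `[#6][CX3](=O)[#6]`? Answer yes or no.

Yes

The pattern [#6][CX3](=O)[#6] describes a carbonyl carbon (no H) flanked by two carbons — a ketone.
The molecule carries an acetyl/ketone group (-C(=O)CH3), whose atoms satisfy every constraint of the query, so the pattern matches.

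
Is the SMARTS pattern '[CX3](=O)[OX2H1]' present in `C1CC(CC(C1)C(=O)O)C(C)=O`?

Yes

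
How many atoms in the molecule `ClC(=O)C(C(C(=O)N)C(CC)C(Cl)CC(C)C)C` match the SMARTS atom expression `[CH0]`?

2

The query [CH0] means: aliphatic carbon with no attached hydrogen.
Check the 18 heavy atoms by environment: 2× C (H2) → no; 5× C (H1) → no; 4× C (H3) → no; 2× Cl (H0) → no; 2× C (H0) → match; 2× O (H0) → no; 1× N (H2) → no.
That gives 2 matching atoms.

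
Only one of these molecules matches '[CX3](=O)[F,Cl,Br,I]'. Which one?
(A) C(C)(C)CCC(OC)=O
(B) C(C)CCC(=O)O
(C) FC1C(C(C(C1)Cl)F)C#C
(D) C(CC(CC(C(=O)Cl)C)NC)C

D

[CX3](=O)[F,Cl,Br,I] describes a carbonyl carbon bonded to a halogen (an acyl halide).
(A) has a methyl-ester group (-C(=O)OCH3) but the carbonyl is bonded to -O-C, not to a halogen.
(B) has a carboxylic acid group (-C(=O)OH) but the carbonyl is bonded to -OH, not to a halogen.
(C) has a chloro substituent but the Cl is not on a carbonyl carbon.
(D) contains an acyl chloride (-C(=O)Cl), which satisfies every atom and bond constraint.
So the answer is (D).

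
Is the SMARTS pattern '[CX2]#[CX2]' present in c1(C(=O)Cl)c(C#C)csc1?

The pattern [CX2]#[CX2] describes a carbon-carbon triple bond — an alkyne.
The molecule carries an ethynyl group (-C#CH), whose atoms satisfy every constraint of the query, so the pattern matches.

Yes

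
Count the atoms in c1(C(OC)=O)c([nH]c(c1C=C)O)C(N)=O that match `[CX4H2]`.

0

The query [CX4H2] means: sp3 carbon (X4) with exactly two hydrogens.
Check the 15 heavy atoms by environment: 1× n (aromatic, H1, X3) → no; 4× c (aromatic, H0, X3) → no; 1× C (H1, X3) → no; 1× C (H2, X3) → no; 1× O (H1, X2) → no; 2× C (H0, X3) → no; 2× O (H0, X1) → no; 1× O (H0, X2) → no; 1× C (H3, X4) → no; 1× N (H2, X3) → no.
No environment satisfies the query, so 0 matching atoms.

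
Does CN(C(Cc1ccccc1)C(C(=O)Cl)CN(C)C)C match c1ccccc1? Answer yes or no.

The pattern c1ccccc1 describes six aromatic carbons in a ring — a benzene ring.
The molecule carries a phenyl ring, whose atoms satisfy every constraint of the query, so the pattern matches.

Yes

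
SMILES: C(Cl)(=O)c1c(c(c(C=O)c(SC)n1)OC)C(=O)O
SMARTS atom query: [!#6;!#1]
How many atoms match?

The query [!#6;!#1] means: not carbon and not hydrogen — any heteroatom.
Check the 18 heavy atoms by environment: 1× n (aromatic) → match; 5× c (aromatic) → no; 5× C → no; 5× O → match; 1× S → match; 1× Cl → match.
Summing the matching environments: 1 + 5 + 1 + 1 = 8 matching atoms.

8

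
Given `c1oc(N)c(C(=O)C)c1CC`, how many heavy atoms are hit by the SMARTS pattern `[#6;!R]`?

4

The query [#6;!R] means: carbon not in any ring.
Check the 11 heavy atoms by environment: 1× o (aromatic, in 5-ring) → no; 4× c (aromatic, in 5-ring) → no; 4× C (acyclic) → match; 1× O (acyclic) → no; 1× N (acyclic) → no.
That gives 4 matching atoms.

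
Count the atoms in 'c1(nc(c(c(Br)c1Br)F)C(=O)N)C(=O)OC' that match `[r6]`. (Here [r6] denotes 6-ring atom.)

6

The query [r6] means: r6 matches atoms in a six-membered ring.
Check the 16 heavy atoms by environment: 1× n (aromatic, in 6-ring) → match; 5× c (aromatic, in 6-ring) → match; 2× Br (acyclic) → no; 1× F (acyclic) → no; 3× C (acyclic) → no; 3× O (acyclic) → no; 1× N (acyclic) → no.
Summing the matching environments: 1 + 5 = 6 matching atoms.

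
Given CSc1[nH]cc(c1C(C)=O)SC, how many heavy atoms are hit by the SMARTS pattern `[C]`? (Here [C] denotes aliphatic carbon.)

4

Check the 12 heavy atoms by environment: 1× n (aromatic) → no; 4× c (aromatic) → no; 2× S → no; 4× C → match; 1× O → no.
That gives 4 matching atoms.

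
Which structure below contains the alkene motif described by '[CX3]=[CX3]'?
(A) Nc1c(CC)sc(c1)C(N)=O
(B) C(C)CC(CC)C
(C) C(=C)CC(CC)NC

C

[CX3]=[CX3] describes a non-aromatic C=C double bond between two sp2 carbons (an alkene).
(A) has an ethyl group (-CH2CH3) but its C-C bond is a single bond between CX4 carbons, not CX3=CX3.
(B) has an ethyl group (-CH2CH3) but its C-C bond is a single bond between CX4 carbons, not CX3=CX3.
(C) contains a vinyl group (-CH=CH2), which satisfies every atom and bond constraint.
So the answer is (C).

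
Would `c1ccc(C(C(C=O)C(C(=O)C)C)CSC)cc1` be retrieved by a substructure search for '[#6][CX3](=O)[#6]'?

Yes

The pattern [#6][CX3](=O)[#6] describes a carbonyl carbon (no H) flanked by two carbons — a ketone.
The molecule carries an acetyl/ketone group (-C(=O)CH3), whose atoms satisfy every constraint of the query, so the pattern matches.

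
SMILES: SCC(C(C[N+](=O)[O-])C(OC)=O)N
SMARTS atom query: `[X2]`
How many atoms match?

2

Check the 13 heavy atoms by environment: 5× C (X4) → no; 1× N (X3) → no; 1× C (X3) → no; 2× O (X1) → no; 1× O (X2) → match; 1× S (X2) → match; 1× N (charge +1, X3) → no; 1× O (charge -1, X1) → no.
Summing the matching environments: 1 + 1 = 2 matching atoms.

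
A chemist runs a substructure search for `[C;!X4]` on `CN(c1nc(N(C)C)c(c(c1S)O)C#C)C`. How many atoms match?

2

The query [C;!X4] means: aliphatic carbon that does not have four total connections.
Check the 16 heavy atoms by environment: 1× n (aromatic, X2) → no; 5× c (aromatic, X3) → no; 2× N (X3) → no; 4× C (X4) → no; 1× O (X2) → no; 2× C (X2) → match; 1× S (X2) → no.
That gives 2 matching atoms.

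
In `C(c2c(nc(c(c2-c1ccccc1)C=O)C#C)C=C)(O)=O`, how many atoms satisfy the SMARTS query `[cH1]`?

Check the 21 heavy atoms by environment: 1× n (aromatic, H0) → no; 6× c (aromatic, H0) → no; 2× C (H0) → no; 2× O (H0) → no; 1× O (H1) → no; 3× C (H1) → no; 5× c (aromatic, H1) → match; 1× C (H2) → no.
That gives 5 matching atoms.

5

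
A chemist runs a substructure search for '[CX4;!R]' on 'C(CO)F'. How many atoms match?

Check the 4 heavy atoms by environment: 2× C (X4, acyclic) → match; 1× F (X1, acyclic) → no; 1× O (X2, acyclic) → no.
That gives 2 matching atoms.

2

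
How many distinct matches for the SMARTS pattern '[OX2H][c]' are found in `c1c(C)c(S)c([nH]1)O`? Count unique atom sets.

[OX2H][c] is the SMARTS for a phenol: a hydroxyl oxygen attached to an aromatic carbon.
Exactly one fragment in the molecule meets all constraints, giving 1 match.

1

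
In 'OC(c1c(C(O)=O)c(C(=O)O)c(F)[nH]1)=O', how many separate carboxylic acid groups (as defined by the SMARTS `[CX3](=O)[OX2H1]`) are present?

3

[CX3](=O)[OX2H1] is the SMARTS for a carboxylic acid: an sp2 carbon double-bonded to O and single-bonded to an -OH oxygen.
The molecule carries 3 separate instances of a carboxylic acid group (-C(=O)OH) meeting every constraint; each maps to a distinct set of atoms, giving 3 matches.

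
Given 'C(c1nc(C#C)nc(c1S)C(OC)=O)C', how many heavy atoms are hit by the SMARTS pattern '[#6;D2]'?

2

The query [#6;D2] means: any carbon bonded to exactly two heavy atoms.
Check the 15 heavy atoms by environment: 2× n (aromatic, D2) → no; 4× c (aromatic, D3) → no; 1× C (D3) → no; 1× O (D1) → no; 1× O (D2) → no; 3× C (D1) → no; 2× C (D2) → match; 1× S (D1) → no.
That gives 2 matching atoms.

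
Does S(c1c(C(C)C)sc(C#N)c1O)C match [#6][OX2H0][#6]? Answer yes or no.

No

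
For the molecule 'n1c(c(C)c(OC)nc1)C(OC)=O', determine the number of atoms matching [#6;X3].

Check the 13 heavy atoms by environment: 2× n (aromatic, X2) → no; 4× c (aromatic, X3) → match; 3× C (X4) → no; 1× C (X3) → match; 1× O (X1) → no; 2× O (X2) → no.
Summing the matching environments: 4 + 1 = 5 matching atoms.

5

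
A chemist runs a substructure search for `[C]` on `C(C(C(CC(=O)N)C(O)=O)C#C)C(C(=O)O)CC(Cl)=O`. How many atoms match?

12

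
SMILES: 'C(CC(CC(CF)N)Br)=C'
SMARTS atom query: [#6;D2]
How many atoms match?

4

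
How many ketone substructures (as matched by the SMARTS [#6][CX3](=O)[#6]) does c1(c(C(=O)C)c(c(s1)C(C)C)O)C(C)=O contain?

2

[#6][CX3](=O)[#6] is the SMARTS for a ketone: a carbonyl carbon (no H) flanked by two carbons.
The molecule carries 2 separate instances of an acetyl/ketone group (-C(=O)CH3) meeting every constraint; each maps to a distinct set of atoms, giving 2 matches.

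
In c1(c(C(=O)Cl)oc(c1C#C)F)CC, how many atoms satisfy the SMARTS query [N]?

0

The query [N] means: uppercase N matches aliphatic (non-aromatic) nitrogen only.
Check the 13 heavy atoms by environment: 1× o (aromatic) → no; 4× c (aromatic) → no; 1× F → no; 5× C → no; 1× O → no; 1× Cl → no.
No environment satisfies the query, so 0 matching atoms.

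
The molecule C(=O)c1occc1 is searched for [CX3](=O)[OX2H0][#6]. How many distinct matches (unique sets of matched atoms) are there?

0

[CX3](=O)[OX2H0][#6] is the SMARTS for an ester: a carbonyl carbon bonded to an oxygen that is itself bonded to carbon (no H on that O).
No fragment in the molecule satisfies every constraint, giving 0 matches.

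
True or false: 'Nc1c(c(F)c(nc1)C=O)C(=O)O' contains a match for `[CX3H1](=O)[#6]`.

True

The pattern [CX3H1](=O)[#6] describes an sp2 carbon with one H, double-bonded to O and single-bonded to carbon — an aldehyde.
The molecule carries an aldehyde (-CHO), whose atoms satisfy every constraint of the query, so the pattern matches.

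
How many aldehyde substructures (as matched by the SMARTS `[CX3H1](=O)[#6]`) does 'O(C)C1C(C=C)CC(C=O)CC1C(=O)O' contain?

1

[CX3H1](=O)[#6] is the SMARTS for an aldehyde: an sp2 carbon with one H, double-bonded to O and single-bonded to carbon.
Exactly one fragment in the molecule meets all constraints, giving 1 match.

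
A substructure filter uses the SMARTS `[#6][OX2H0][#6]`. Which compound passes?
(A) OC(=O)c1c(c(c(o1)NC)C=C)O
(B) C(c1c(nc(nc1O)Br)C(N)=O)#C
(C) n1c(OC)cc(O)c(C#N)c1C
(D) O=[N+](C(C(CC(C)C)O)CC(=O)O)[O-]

C

[#6][OX2H0][#6] describes an aliphatic oxygen bridging two carbons with no H on the oxygen (an ether).
(A) has a hydroxyl group (-OH) but the oxygen has H1, not H0 bridging two carbons.
(B) has a hydroxyl group (-OH) but the oxygen has H1, not H0 bridging two carbons.
(C) contains a methoxy ether (-OCH3), which satisfies every atom and bond constraint.
(D) has a hydroxyl group (-OH) but the oxygen has H1, not H0 bridging two carbons.
So the answer is (C).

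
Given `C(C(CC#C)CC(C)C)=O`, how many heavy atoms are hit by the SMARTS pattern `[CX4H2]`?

2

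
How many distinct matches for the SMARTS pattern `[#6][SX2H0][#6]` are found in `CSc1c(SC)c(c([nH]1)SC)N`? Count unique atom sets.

3

[#6][SX2H0][#6] is the SMARTS for a thioether: an aliphatic sulfur bridging two carbons with no H on the sulfur.
The molecule carries 3 separate instances of a methylthio ether (-SCH3) meeting every constraint; each maps to a distinct set of atoms, giving 3 matches.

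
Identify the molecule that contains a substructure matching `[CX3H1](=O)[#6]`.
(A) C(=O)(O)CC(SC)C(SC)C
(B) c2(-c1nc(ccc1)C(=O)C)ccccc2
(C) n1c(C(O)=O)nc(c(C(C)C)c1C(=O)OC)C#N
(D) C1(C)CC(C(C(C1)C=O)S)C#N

D

[CX3H1](=O)[#6] describes an sp2 carbon with one H, double-bonded to O and single-bonded to carbon (an aldehyde).
(A) has a carboxylic acid group (-C(=O)OH) but the carbonyl carbon has H0 and is bonded to O, not H1.
(B) has an acetyl/ketone group (-C(=O)CH3) but the carbonyl carbon has H0 (two carbon neighbours), not H1.
(C) has a methyl-ester group (-C(=O)OCH3) but the carbonyl carbon has H0, not H1.
(D) contains an aldehyde (-CHO), which satisfies every atom and bond constraint.
So the answer is (D).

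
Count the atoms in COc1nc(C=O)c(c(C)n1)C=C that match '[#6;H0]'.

Check the 13 heavy atoms by environment: 2× n (aromatic, H0) → no; 4× c (aromatic, H0) → match; 2× O (H0) → no; 2× C (H3) → no; 2× C (H1) → no; 1× C (H2) → no.
That gives 4 matching atoms.

4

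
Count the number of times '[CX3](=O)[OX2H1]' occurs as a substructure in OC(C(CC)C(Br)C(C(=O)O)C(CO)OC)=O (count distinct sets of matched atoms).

[CX3](=O)[OX2H1] is the SMARTS for a carboxylic acid: an sp2 carbon double-bonded to O and single-bonded to an -OH oxygen.
The molecule carries 2 separate instances of a carboxylic acid group (-C(=O)OH) meeting every constraint; each maps to a distinct set of atoms, giving 2 matches.

2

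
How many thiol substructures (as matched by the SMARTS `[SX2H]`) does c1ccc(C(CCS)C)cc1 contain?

1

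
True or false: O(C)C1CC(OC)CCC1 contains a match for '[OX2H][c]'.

False

The pattern [OX2H][c] describes a hydroxyl oxygen attached to an aromatic carbon — a phenol.
The closest candidate here is a methoxy ether (-OCH3), but the oxygen has H0, not H1. No other fragment satisfies the full query, so there is no match.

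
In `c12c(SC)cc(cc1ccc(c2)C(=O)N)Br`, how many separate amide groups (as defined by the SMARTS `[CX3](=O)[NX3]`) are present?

[CX3](=O)[NX3] is the SMARTS for an amide: a carbonyl carbon bonded to a trivalent nitrogen.
Exactly one fragment in the molecule meets all constraints, giving 1 match.

1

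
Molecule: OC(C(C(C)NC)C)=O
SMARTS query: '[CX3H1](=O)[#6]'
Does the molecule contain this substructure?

The pattern [CX3H1](=O)[#6] describes an sp2 carbon with one H, double-bonded to O and single-bonded to carbon — an aldehyde.
The closest candidate here is a carboxylic acid group (-C(=O)OH), but the carbonyl carbon has H0 and is bonded to O, not H1. No other fragment satisfies the full query, so there is no match.

No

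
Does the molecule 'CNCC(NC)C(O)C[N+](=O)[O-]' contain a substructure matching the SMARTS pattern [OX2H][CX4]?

The pattern [OX2H][CX4] describes a hydroxyl oxygen bound to an sp3 (X4) carbon — an aliphatic alcohol.
The molecule carries a hydroxyl group (-OH), whose atoms satisfy every constraint of the query, so the pattern matches.

Yes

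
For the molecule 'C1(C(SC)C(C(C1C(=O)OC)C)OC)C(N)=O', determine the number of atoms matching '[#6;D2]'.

Check the 17 heavy atoms by environment: 7× C (D3) → no; 2× O (D1) → no; 2× O (D2) → no; 4× C (D1) → no; 1× N (D1) → no; 1× S (D2) → no.
No environment satisfies the query, so 0 matching atoms.

0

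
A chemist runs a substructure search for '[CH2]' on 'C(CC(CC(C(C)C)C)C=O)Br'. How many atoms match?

3

Check the 12 heavy atoms by environment: 3× C (H2) → match; 4× C (H1) → no; 3× C (H3) → no; 1× O (H0) → no; 1× Br (H0) → no.
That gives 3 matching atoms.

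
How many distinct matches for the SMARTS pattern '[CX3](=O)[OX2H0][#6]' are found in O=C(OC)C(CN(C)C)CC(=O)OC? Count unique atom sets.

2

[CX3](=O)[OX2H0][#6] is the SMARTS for an ester: a carbonyl carbon bonded to an oxygen that is itself bonded to carbon (no H on that O).
The molecule carries 2 separate instances of a methyl-ester group (-C(=O)OCH3) meeting every constraint; each maps to a distinct set of atoms, giving 2 matches.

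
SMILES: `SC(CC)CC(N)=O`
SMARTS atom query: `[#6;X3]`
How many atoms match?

1

Check the 8 heavy atoms by environment: 4× C (X4) → no; 1× S (X2) → no; 1× C (X3) → match; 1× O (X1) → no; 1× N (X3) → no.
That gives 1 matching atom.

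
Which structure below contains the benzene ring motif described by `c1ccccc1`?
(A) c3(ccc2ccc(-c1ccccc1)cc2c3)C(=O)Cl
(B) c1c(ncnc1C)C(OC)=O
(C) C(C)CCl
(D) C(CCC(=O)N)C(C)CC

A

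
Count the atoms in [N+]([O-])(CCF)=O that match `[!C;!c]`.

The query [!C;!c] means: neither aliphatic nor aromatic carbon — same as [!#6].
Check the 6 heavy atoms by environment: 2× C → no; 1× F → match; 1× N (charge +1) → match; 1× O (charge -1) → match; 1× O → match.
Summing the matching environments: 1 + 1 + 1 + 1 = 4 matching atoms.

4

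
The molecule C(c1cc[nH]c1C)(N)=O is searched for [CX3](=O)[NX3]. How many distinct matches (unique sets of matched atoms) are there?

1

[CX3](=O)[NX3] is the SMARTS for an amide: a carbonyl carbon bonded to a trivalent nitrogen.
Exactly one fragment in the molecule meets all constraints, giving 1 match.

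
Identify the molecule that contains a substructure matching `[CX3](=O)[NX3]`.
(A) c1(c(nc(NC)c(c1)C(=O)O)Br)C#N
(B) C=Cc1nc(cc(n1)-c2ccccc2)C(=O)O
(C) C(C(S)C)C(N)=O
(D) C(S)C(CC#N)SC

C

[CX3](=O)[NX3] describes a carbonyl carbon bonded to a trivalent nitrogen (an amide).
(A) has a carboxylic acid group (-C(=O)OH) but the carbonyl is bonded to O, not to an NX3 nitrogen.
(B) has a carboxylic acid group (-C(=O)OH) but the carbonyl is bonded to O, not to an NX3 nitrogen.
(C) contains a primary amide (-C(=O)NH2), which satisfies every atom and bond constraint.
(D) has a nitrile (-C#N) but the nitrile N is NX1 (triple-bonded), not NX3.
So the answer is (C).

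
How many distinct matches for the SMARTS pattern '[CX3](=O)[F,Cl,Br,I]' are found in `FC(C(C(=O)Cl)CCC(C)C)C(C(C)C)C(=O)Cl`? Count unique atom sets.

2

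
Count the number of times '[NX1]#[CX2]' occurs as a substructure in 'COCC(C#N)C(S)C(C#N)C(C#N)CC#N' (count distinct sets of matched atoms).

4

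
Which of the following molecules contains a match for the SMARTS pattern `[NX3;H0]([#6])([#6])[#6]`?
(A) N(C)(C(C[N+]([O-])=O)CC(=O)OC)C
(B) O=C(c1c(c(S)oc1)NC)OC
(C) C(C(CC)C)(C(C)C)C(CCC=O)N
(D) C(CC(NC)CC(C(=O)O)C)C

[NX3;H0]([#6])([#6])[#6] describes a trivalent nitrogen with no H, bonded to three carbons (a tertiary amine).
(A) contains a dimethylamino group (-N(CH3)2), which satisfies every atom and bond constraint.
(B) has an N-methylamino group (-NHCH3) but the nitrogen still has one H (H1), not H0.
(C) has a primary amino group (-NH2) but the nitrogen has H2, not H0 with three carbons.
(D) has an N-methylamino group (-NHCH3) but the nitrogen still has one H (H1), not H0.
So the answer is (A).

A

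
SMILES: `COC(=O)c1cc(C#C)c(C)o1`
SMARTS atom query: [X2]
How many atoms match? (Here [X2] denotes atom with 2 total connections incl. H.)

4

The query [X2] means: any atom with exactly two total connections (bonds + H).
Check the 12 heavy atoms by environment: 1× o (aromatic, X2) → match; 4× c (aromatic, X3) → no; 2× C (X4) → no; 2× C (X2) → match; 1× C (X3) → no; 1× O (X1) → no; 1× O (X2) → match.
Summing the matching environments: 1 + 2 + 1 = 4 matching atoms.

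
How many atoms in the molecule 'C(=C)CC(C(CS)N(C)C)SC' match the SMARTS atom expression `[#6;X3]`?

2

Check the 12 heavy atoms by environment: 7× C (X4) → no; 1× N (X3) → no; 2× S (X2) → no; 2× C (X3) → match.
That gives 2 matching atoms.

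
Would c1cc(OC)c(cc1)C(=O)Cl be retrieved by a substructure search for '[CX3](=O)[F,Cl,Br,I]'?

The pattern [CX3](=O)[F,Cl,Br,I] describes a carbonyl carbon bonded to a halogen — an acyl halide.
The molecule carries an acyl chloride (-C(=O)Cl), whose atoms satisfy every constraint of the query, so the pattern matches.

Yes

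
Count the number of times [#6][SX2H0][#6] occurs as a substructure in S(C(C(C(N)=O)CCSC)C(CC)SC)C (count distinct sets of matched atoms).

3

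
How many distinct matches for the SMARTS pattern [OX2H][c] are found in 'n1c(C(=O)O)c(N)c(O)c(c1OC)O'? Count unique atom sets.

2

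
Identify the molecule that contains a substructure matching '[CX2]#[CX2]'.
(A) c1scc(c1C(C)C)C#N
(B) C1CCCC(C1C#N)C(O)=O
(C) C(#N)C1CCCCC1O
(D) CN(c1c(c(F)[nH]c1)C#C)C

[CX2]#[CX2] describes a carbon-carbon triple bond (an alkyne).
(A) has a nitrile (-C#N) but the triple bond is C#N, not C#C.
(B) has a nitrile (-C#N) but the triple bond is C#N, not C#C.
(C) has a nitrile (-C#N) but the triple bond is C#N, not C#C.
(D) contains an ethynyl group (-C#CH), which satisfies every atom and bond constraint.
So the answer is (D).

D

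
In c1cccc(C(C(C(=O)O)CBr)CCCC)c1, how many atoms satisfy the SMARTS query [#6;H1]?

7

The query [#6;H1] means: any carbon bearing exactly one hydrogen.
Check the 17 heavy atoms by environment: 4× C (H2) → no; 2× C (H1) → match; 1× C (H3) → no; 1× Br (H0) → no; 1× c (aromatic, H0) → no; 5× c (aromatic, H1) → match; 1× C (H0) → no; 1× O (H0) → no; 1× O (H1) → no.
Summing the matching environments: 2 + 5 = 7 matching atoms.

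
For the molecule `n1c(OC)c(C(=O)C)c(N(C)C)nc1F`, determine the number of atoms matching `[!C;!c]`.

The query [!C;!c] means: neither aliphatic nor aromatic carbon — same as [!#6].
Check the 15 heavy atoms by environment: 2× n (aromatic) → match; 4× c (aromatic) → no; 1× F → match; 5× C → no; 2× O → match; 1× N → match.
Summing the matching environments: 2 + 1 + 2 + 1 = 6 matching atoms.

6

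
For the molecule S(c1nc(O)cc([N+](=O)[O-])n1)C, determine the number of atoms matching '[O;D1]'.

3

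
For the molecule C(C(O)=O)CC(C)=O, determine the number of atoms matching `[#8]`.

3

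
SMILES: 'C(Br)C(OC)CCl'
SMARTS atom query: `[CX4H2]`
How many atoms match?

2

The query [CX4H2] means: sp3 carbon (X4) with exactly two hydrogens.
Check the 7 heavy atoms by environment: 2× C (H2, X4) → match; 1× C (H1, X4) → no; 1× O (H0, X2) → no; 1× C (H3, X4) → no; 1× Br (H0, X1) → no; 1× Cl (H0, X1) → no.
That gives 2 matching atoms.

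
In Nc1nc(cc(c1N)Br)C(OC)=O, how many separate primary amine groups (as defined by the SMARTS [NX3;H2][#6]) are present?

2

[NX3;H2][#6] is the SMARTS for a primary amine: a trivalent nitrogen with two H attached to carbon.
The molecule carries 2 separate instances of a primary amino group (-NH2) meeting every constraint; each maps to a distinct set of atoms, giving 2 matches.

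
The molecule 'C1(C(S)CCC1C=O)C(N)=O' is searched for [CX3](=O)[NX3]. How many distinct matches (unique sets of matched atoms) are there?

[CX3](=O)[NX3] is the SMARTS for an amide: a carbonyl carbon bonded to a trivalent nitrogen.
Exactly one fragment in the molecule meets all constraints, giving 1 match.

1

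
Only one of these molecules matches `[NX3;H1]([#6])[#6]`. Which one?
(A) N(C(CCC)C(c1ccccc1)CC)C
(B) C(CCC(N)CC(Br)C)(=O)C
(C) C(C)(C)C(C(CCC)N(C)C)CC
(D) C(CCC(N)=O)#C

[NX3;H1]([#6])[#6] describes a trivalent nitrogen with one H, bonded to two carbons (a secondary amine).
(A) contains an N-methylamino group (-NHCH3), which satisfies every atom and bond constraint.
(B) has a primary amino group (-NH2) but the nitrogen has H2 and only one carbon neighbour.
(C) has a dimethylamino group (-N(CH3)2) but the nitrogen has H0, not H1.
(D) has a primary amide (-C(=O)NH2) but the -C(=O)NH2 nitrogen has H2, not H1.
So the answer is (A).

A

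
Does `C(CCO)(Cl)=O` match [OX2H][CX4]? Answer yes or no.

The pattern [OX2H][CX4] describes a hydroxyl oxygen bound to an sp3 (X4) carbon — an aliphatic alcohol.
The molecule carries a hydroxyl group (-OH), whose atoms satisfy every constraint of the query, so the pattern matches.

Yes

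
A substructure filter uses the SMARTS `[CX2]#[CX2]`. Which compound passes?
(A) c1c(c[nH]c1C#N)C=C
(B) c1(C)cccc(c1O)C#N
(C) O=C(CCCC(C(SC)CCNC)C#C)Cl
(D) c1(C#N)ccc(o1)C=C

[CX2]#[CX2] describes a carbon-carbon triple bond (an alkyne).
(A) has a nitrile (-C#N) but the triple bond is C#N, not C#C.
(B) has a nitrile (-C#N) but the triple bond is C#N, not C#C.
(C) contains an ethynyl group (-C#CH), which satisfies every atom and bond constraint.
(D) has a vinyl group (-CH=CH2) but the C=C is a double bond; both carbons are CX3, not CX2.
So the answer is (C).

C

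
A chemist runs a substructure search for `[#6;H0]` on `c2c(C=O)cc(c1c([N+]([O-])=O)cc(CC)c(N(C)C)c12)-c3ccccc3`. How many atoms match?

8

Check the 26 heavy atoms by environment: 8× c (aromatic, H0) → match; 8× c (aromatic, H1) → no; 1× N (charge +1, H0) → no; 1× O (charge -1, H0) → no; 2× O (H0) → no; 1× C (H2) → no; 3× C (H3) → no; 1× C (H1) → no; 1× N (H0) → no.
That gives 8 matching atoms.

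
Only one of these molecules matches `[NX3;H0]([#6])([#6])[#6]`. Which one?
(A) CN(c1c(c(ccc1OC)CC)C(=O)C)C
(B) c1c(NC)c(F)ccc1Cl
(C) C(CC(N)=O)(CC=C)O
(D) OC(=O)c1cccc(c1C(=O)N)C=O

A

[NX3;H0]([#6])([#6])[#6] describes a trivalent nitrogen with no H, bonded to three carbons (a tertiary amine).
(A) contains a dimethylamino group (-N(CH3)2), which satisfies every atom and bond constraint.
(B) has an N-methylamino group (-NHCH3) but the nitrogen still has one H (H1), not H0.
(C) has a primary amide (-C(=O)NH2) but the amide nitrogen has H2 and only one carbon neighbour.
(D) has a primary amide (-C(=O)NH2) but the amide nitrogen has H2 and only one carbon neighbour.
So the answer is (A).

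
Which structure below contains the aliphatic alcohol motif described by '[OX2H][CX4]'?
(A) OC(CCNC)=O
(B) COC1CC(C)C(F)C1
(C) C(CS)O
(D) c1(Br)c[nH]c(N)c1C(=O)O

C

[OX2H][CX4] describes a hydroxyl oxygen bound to an sp3 (X4) carbon (an aliphatic alcohol).
(A) has a carboxylic acid group (-C(=O)OH) but the -OH is on a CX3 carbonyl carbon, not a CX4 carbon.
(B) has a methoxy ether (-OCH3) but the oxygen has H0 (ether), not H1.
(C) contains a hydroxyl group (-OH), which satisfies every atom and bond constraint.
(D) has a carboxylic acid group (-C(=O)OH) but the -OH is on a CX3 carbonyl carbon, not a CX4 carbon.
So the answer is (C).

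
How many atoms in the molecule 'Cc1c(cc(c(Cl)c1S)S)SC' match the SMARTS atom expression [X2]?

The query [X2] means: any atom with exactly two total connections (bonds + H).
Check the 12 heavy atoms by environment: 6× c (aromatic, X3) → no; 3× S (X2) → match; 2× C (X4) → no; 1× Cl (X1) → no.
That gives 3 matching atoms.

3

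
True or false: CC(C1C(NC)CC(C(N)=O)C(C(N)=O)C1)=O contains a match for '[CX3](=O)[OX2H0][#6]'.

The pattern [CX3](=O)[OX2H0][#6] describes a carbonyl carbon bonded to an oxygen that is itself bonded to carbon (no H on that O) — an ester.
The closest candidate here is a primary amide (-C(=O)NH2), but the carbonyl is bonded to N, not to an O-C linkage. No other fragment satisfies the full query, so there is no match.

False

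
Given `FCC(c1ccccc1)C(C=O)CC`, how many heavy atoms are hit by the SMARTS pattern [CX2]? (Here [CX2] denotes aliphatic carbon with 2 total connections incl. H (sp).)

0

The query [CX2] means: C with X2: aliphatic carbon with exactly 2 total connections.
Check the 14 heavy atoms by environment: 5× C (X4) → no; 1× C (X3) → no; 1× O (X1) → no; 1× F (X1) → no; 6× c (aromatic, X3) → no.
No environment satisfies the query, so 0 matching atoms.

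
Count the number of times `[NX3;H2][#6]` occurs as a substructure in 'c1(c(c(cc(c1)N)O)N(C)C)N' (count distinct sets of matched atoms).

2

[NX3;H2][#6] is the SMARTS for a primary amine: a trivalent nitrogen with two H attached to carbon.
The molecule carries 2 separate instances of a primary amino group (-NH2) meeting every constraint; each maps to a distinct set of atoms, giving 2 matches.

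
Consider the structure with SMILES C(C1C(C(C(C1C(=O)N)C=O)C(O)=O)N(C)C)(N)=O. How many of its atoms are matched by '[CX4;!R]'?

2

The query [CX4;!R] means: aliphatic carbon with four total connections, not in a ring.
Check the 19 heavy atoms by environment: 5× C (X4, in 5-ring) → no; 4× C (X3, acyclic) → no; 4× O (X1, acyclic) → no; 1× O (X2, acyclic) → no; 3× N (X3, acyclic) → no; 2× C (X4, acyclic) → match.
That gives 2 matching atoms.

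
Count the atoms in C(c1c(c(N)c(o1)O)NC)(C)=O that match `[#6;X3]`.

5

The query [#6;X3] means: any carbon (aromatic or not) with three total connections.
Check the 12 heavy atoms by environment: 1× o (aromatic, X2) → no; 4× c (aromatic, X3) → match; 2× N (X3) → no; 1× C (X3) → match; 1× O (X1) → no; 2× C (X4) → no; 1× O (X2) → no.
Summing the matching environments: 4 + 1 = 5 matching atoms.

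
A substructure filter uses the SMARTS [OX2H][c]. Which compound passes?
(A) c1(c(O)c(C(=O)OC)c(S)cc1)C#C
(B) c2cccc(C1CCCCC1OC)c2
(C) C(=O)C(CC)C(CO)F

A

[OX2H][c] describes a hydroxyl oxygen attached to an aromatic carbon (a phenol).
(A) contains a hydroxyl group (-OH), which satisfies every atom and bond constraint.
(B) has a methoxy ether (-OCH3) but the oxygen has H0, not H1.
(C) has a hydroxyl group (-OH) but the -OH is on an aliphatic carbon, not an aromatic c.
So the answer is (A).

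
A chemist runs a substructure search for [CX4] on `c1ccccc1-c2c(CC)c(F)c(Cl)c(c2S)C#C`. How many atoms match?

The query [CX4] means: C with X4: aliphatic carbon with exactly 4 total connections (bonds + H).
Check the 19 heavy atoms by environment: 12× c (aromatic, X3) → no; 2× C (X4) → match; 1× F (X1) → no; 1× Cl (X1) → no; 2× C (X2) → no; 1× S (X2) → no.
That gives 2 matching atoms.

2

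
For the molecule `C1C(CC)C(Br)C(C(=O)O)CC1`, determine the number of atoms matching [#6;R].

6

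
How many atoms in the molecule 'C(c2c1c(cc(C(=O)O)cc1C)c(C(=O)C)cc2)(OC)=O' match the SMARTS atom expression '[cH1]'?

4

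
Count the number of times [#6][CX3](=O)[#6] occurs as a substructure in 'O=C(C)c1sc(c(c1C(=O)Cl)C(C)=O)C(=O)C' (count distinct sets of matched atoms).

3

[#6][CX3](=O)[#6] is the SMARTS for a ketone: a carbonyl carbon (no H) flanked by two carbons.
The molecule carries 3 separate instances of an acetyl/ketone group (-C(=O)CH3) meeting every constraint; each maps to a distinct set of atoms, giving 3 matches.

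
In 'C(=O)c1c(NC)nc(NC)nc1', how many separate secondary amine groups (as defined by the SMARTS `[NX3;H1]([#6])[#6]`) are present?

2

[NX3;H1]([#6])[#6] is the SMARTS for a secondary amine: a trivalent nitrogen with one H, bonded to two carbons.
The molecule carries 2 separate instances of an N-methylamino group (-NHCH3) meeting every constraint; each maps to a distinct set of atoms, giving 2 matches.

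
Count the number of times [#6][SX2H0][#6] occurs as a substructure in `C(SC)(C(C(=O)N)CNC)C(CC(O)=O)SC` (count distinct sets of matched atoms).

2

[#6][SX2H0][#6] is the SMARTS for a thioether: an aliphatic sulfur bridging two carbons with no H on the sulfur.
The molecule carries 2 separate instances of a methylthio ether (-SCH3) meeting every constraint; each maps to a distinct set of atoms, giving 2 matches.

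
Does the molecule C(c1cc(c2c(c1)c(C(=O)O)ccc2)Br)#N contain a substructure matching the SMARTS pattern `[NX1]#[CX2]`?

Yes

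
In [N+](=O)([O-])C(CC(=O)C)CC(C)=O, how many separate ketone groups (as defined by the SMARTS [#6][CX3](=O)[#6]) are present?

2

[#6][CX3](=O)[#6] is the SMARTS for a ketone: a carbonyl carbon (no H) flanked by two carbons.
The molecule carries 2 separate instances of an acetyl/ketone group (-C(=O)CH3) meeting every constraint; each maps to a distinct set of atoms, giving 2 matches.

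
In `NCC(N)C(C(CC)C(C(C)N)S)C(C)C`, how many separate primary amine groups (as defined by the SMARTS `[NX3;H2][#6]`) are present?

3

[NX3;H2][#6] is the SMARTS for a primary amine: a trivalent nitrogen with two H attached to carbon.
The molecule carries 3 separate instances of a primary amino group (-NH2) meeting every constraint; each maps to a distinct set of atoms, giving 3 matches.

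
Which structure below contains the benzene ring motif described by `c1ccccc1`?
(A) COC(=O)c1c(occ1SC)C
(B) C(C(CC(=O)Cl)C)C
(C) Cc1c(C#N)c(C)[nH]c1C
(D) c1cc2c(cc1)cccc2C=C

D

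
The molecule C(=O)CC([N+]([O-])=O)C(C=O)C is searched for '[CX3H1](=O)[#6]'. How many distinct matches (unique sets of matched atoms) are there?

[CX3H1](=O)[#6] is the SMARTS for an aldehyde: an sp2 carbon with one H, double-bonded to O and single-bonded to carbon.
The molecule carries 2 separate instances of an aldehyde (-CHO) meeting every constraint; each maps to a distinct set of atoms, giving 2 matches.

2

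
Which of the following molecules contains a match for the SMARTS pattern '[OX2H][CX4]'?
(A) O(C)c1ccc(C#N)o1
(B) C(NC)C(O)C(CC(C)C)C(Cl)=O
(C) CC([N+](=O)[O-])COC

B

[OX2H][CX4] describes a hydroxyl oxygen bound to an sp3 (X4) carbon (an aliphatic alcohol).
(A) has a methoxy ether (-OCH3) but the oxygen has H0 (ether), not H1.
(B) contains a hydroxyl group (-OH), which satisfies every atom and bond constraint.
(C) has a methoxy ether (-OCH3) but the oxygen has H0 (ether), not H1.
So the answer is (B).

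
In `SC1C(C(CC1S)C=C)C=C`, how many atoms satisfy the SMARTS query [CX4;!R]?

The query [CX4;!R] means: aliphatic carbon with four total connections, not in a ring.
Check the 11 heavy atoms by environment: 5× C (X4, in 5-ring) → no; 2× S (X2, acyclic) → no; 4× C (X3, acyclic) → no.
No environment satisfies the query, so 0 matching atoms.

0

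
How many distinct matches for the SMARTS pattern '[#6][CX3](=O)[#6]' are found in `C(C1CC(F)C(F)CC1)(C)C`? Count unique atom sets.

0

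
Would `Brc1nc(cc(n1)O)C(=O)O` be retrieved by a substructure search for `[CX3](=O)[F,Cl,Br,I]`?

The pattern [CX3](=O)[F,Cl,Br,I] describes a carbonyl carbon bonded to a halogen — an acyl halide.
The closest candidate here is a carboxylic acid group (-C(=O)OH), but the carbonyl is bonded to -OH, not to a halogen. No other fragment satisfies the full query, so there is no match.

No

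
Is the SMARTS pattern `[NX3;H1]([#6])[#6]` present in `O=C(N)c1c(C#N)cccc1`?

The pattern [NX3;H1]([#6])[#6] describes a trivalent nitrogen with one H, bonded to two carbons — a secondary amine.
The closest candidate here is a primary amide (-C(=O)NH2), but the -C(=O)NH2 nitrogen has H2, not H1. No other fragment satisfies the full query, so there is no match.

No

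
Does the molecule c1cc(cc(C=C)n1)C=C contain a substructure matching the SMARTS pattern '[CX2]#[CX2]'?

The pattern [CX2]#[CX2] describes a carbon-carbon triple bond — an alkyne.
The closest candidate here is a vinyl group (-CH=CH2), but the C=C is a double bond; both carbons are CX3, not CX2. No other fragment satisfies the full query, so there is no match.

No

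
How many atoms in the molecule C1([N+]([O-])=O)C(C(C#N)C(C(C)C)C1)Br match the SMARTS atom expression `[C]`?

9

The query [C] means: uppercase C matches aliphatic (non-aromatic) carbon only.
Check the 14 heavy atoms by environment: 9× C → match; 1× N (charge +1) → no; 1× O (charge -1) → no; 1× O → no; 1× N → no; 1× Br → no.
That gives 9 matching atoms.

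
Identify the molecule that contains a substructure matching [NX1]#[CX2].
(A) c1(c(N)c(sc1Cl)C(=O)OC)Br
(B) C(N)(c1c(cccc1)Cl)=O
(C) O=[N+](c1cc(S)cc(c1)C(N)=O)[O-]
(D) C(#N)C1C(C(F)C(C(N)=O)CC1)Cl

D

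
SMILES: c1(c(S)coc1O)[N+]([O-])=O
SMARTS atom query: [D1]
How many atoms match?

4

Check the 10 heavy atoms by environment: 1× o (aromatic, D2) → no; 1× c (aromatic, D2) → no; 3× c (aromatic, D3) → no; 2× O (D1) → match; 1× S (D1) → match; 1× N (charge +1, D3) → no; 1× O (charge -1, D1) → match.
Summing the matching environments: 2 + 1 + 1 = 4 matching atoms.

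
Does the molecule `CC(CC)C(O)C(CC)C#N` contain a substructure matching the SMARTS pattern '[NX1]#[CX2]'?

Yes

The pattern [NX1]#[CX2] describes a nitrogen triple-bonded to a two-connected carbon — a nitrile.
The molecule carries a nitrile (-C#N), whose atoms satisfy every constraint of the query, so the pattern matches.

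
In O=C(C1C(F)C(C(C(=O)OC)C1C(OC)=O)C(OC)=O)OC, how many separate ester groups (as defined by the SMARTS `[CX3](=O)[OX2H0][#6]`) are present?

4

[CX3](=O)[OX2H0][#6] is the SMARTS for an ester: a carbonyl carbon bonded to an oxygen that is itself bonded to carbon (no H on that O).
The molecule carries 4 separate instances of a methyl-ester group (-C(=O)OCH3) meeting every constraint; each maps to a distinct set of atoms, giving 4 matches.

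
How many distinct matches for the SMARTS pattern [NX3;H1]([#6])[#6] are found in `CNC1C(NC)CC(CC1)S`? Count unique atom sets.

2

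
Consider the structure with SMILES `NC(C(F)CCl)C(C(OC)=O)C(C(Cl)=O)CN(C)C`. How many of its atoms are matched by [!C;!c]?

8

The query [!C;!c] means: neither aliphatic nor aromatic carbon — same as [!#6].
Check the 19 heavy atoms by environment: 11× C → no; 3× O → match; 1× F → match; 2× N → match; 2× Cl → match.
Summing the matching environments: 3 + 1 + 2 + 2 = 8 matching atoms.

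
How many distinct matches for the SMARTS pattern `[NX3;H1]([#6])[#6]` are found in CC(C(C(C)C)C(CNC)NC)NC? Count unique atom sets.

3

[NX3;H1]([#6])[#6] is the SMARTS for a secondary amine: a trivalent nitrogen with one H, bonded to two carbons.
The molecule carries 3 separate instances of an N-methylamino group (-NHCH3) meeting every constraint; each maps to a distinct set of atoms, giving 3 matches.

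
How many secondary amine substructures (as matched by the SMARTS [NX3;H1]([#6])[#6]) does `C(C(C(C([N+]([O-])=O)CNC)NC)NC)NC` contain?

4

[NX3;H1]([#6])[#6] is the SMARTS for a secondary amine: a trivalent nitrogen with one H, bonded to two carbons.
The molecule carries 4 separate instances of an N-methylamino group (-NHCH3) meeting every constraint; each maps to a distinct set of atoms, giving 4 matches.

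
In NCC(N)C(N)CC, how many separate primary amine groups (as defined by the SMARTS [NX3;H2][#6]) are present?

3

[NX3;H2][#6] is the SMARTS for a primary amine: a trivalent nitrogen with two H attached to carbon.
The molecule carries 3 separate instances of a primary amino group (-NH2) meeting every constraint; each maps to a distinct set of atoms, giving 3 matches.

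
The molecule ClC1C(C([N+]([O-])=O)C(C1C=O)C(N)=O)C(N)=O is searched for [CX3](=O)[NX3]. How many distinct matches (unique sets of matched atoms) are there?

2

[CX3](=O)[NX3] is the SMARTS for an amide: a carbonyl carbon bonded to a trivalent nitrogen.
The molecule carries 2 separate instances of a primary amide (-C(=O)NH2) meeting every constraint; each maps to a distinct set of atoms, giving 2 matches.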